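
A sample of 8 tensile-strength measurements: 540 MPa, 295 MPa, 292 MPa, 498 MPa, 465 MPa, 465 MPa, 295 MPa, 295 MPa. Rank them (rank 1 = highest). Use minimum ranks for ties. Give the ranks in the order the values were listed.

1, 5, 8, 2, 3, 3, 5, 5

Sorted (descending): 540, 498, 465, 465, 295, 295, 295, 292
The 2 values of 465 occupy positions 3–4 → each gets rank 3.
The 3 values of 295 occupy positions 5–7 → each gets rank 5.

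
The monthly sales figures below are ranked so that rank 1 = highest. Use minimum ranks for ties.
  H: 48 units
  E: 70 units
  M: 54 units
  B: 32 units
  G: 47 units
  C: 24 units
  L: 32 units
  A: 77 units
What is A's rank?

Sorted (descending): 77, 70, 54, 48, 47, 32, 32, 24
The 2 values of 32 occupy positions 6–7 → each gets rank 6.
A has value 77 units → rank 1.

1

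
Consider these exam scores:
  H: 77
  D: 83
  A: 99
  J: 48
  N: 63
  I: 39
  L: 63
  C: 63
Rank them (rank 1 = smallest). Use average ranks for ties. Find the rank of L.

Sorted (ascending): 39, 48, 63, 63, 63, 77, 83, 99
The 3 values of 63 occupy positions 3–5 → average rank 4.
L has value 63 → rank 4.

4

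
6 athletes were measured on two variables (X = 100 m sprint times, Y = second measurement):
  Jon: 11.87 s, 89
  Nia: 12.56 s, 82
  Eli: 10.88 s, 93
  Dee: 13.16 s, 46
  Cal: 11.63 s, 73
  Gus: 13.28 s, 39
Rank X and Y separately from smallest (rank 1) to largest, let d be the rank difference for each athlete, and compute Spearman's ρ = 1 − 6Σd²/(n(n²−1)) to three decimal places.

-0.829

Ranks of variable 1: 3, 4, 1, 5, 2, 6
Ranks of variable 2: 5, 4, 6, 2, 3, 1
d = r₁ − r₂: -2, 0, -5, 3, -1, 5
d²: 4, 0, 25, 9, 1, 25; Σd² = 64
ρ = 1 − 6·64/(6·35) = 1 − 384/210 = -0.829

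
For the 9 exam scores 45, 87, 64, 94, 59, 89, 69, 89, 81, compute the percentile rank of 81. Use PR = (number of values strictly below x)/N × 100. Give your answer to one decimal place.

44.4

N = 9.
Strictly below 81: 4. Equal to 81: 1.
PR = 4/9 × 100 = 44.4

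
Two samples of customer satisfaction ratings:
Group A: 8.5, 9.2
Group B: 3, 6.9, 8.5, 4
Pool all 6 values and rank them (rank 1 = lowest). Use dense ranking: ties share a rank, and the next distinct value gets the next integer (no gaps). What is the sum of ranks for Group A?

Sorted (ascending): 3, 4, 6.9, 8.5, 8.5, 9.2
The 2 values of 8.5 share dense rank 4.
Remaining distinct values take the next consecutive integers.
Group A values → pooled ranks: 8.5→4, 9.2→5
Rank sum = 4 + 5 = 9

9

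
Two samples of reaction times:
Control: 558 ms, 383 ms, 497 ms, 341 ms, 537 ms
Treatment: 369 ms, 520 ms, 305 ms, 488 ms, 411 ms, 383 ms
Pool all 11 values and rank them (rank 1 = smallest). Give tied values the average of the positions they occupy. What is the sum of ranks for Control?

35.5

Sorted (ascending): 305, 341, 369, 383, 383, 411, 488, 497, 520, 537, 558
The 2 values of 383 occupy positions 4–5 → average rank (4+5)/2 = 4.5.
Control values → pooled ranks: 558→11, 383→4.5, 497→8, 341→2, 537→10
Rank sum = 11 + 4.5 + 8 + 2 + 10 = 35.5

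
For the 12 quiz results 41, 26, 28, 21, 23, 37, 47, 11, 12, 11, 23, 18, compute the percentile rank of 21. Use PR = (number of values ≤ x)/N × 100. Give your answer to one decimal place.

41.7

N = 12.
Strictly below 21: 4. Equal to 21: 1.
PR = 5/12 × 100 = 41.7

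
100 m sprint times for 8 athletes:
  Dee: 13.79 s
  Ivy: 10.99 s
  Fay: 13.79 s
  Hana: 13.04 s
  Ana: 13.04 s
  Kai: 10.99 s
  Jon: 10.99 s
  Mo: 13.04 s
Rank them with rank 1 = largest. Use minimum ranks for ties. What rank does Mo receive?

Sorted (descending): 13.79, 13.79, 13.04, 13.04, 13.04, 10.99, 10.99, 10.99
The 2 values of 13.79 occupy positions 1–2 → each gets rank 1.
The 3 values of 13.04 occupy positions 3–5 → each gets rank 3.
The 3 values of 10.99 occupy positions 6–8 → each gets rank 6.
Mo has value 13.04 s → rank 3.

3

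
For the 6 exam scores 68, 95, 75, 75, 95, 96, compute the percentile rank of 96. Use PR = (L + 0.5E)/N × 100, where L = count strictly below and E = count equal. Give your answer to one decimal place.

N = 6.
Strictly below 96: 5. Equal to 96: 1.
PR = (5 + 0.5·1)/6 × 100 = 91.7

91.7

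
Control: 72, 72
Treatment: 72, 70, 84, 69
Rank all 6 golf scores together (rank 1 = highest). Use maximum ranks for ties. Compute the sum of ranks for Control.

8

Sorted (descending): 84, 72, 72, 72, 70, 69
The 3 values of 72 occupy positions 2–4 → each gets rank 4.
Control values → pooled ranks: 72→4, 72→4
Rank sum = 4 + 4 = 8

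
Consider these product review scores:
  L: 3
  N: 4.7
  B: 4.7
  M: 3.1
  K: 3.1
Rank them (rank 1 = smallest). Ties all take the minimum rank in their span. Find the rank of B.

4

Sorted (ascending): 3, 3.1, 3.1, 4.7, 4.7
The 2 values of 3.1 occupy positions 2–3 → each gets rank 2.
The 2 values of 4.7 occupy positions 4–5 → each gets rank 4.
B has value 4.7 → rank 4.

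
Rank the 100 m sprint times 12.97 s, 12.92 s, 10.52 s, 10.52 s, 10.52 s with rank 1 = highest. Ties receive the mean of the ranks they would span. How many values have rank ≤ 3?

2

Sorted (descending): 12.97, 12.92, 10.52, 10.52, 10.52
The 3 values of 10.52 occupy positions 3–5 → average rank 4.
Ranks ≤ 3: {1, 2} → 2 values.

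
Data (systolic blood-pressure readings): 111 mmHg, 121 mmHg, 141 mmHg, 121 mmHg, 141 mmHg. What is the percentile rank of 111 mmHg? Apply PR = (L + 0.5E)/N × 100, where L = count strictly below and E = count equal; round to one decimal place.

N = 5.
Strictly below 111: 0. Equal to 111: 1.
PR = (0 + 0.5·1)/5 × 100 = 10.0

10.0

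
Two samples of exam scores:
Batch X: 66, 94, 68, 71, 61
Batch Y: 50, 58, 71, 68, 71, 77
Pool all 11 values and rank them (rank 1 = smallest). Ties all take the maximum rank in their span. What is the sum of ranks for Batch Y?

37

Sorted (ascending): 50, 58, 61, 66, 68, 68, 71, 71, 71, 77, 94
The 2 values of 68 occupy positions 5–6 → each gets rank 6.
The 3 values of 71 occupy positions 7–9 → each gets rank 9.
Batch Y values → pooled ranks: 50→1, 58→2, 71→9, 68→6, 71→9, 77→10
Rank sum = 1 + 2 + 9 + 6 + 9 + 10 = 37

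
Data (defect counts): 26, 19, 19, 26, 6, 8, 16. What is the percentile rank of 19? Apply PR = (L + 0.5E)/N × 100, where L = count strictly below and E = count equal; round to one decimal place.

N = 7.
Strictly below 19: 3. Equal to 19: 2.
PR = (3 + 0.5·2)/7 × 100 = 57.1

57.1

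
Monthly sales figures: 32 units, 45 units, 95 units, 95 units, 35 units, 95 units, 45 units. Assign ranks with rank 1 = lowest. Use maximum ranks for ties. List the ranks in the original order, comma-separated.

Sorted (ascending): 32, 35, 45, 45, 95, 95, 95
The 2 values of 45 occupy positions 3–4 → each gets rank 4.
The 3 values of 95 occupy positions 5–7 → each gets rank 7.

1, 4, 7, 7, 2, 7, 4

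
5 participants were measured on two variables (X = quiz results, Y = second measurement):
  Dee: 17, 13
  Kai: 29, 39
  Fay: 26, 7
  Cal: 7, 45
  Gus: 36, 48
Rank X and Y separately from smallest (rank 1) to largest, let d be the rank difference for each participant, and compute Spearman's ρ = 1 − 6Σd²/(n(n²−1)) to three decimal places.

0.300

Ranks of variable 1: 2, 4, 3, 1, 5
Ranks of variable 2: 2, 3, 1, 4, 5
d = r₁ − r₂: 0, 1, 2, -3, 0
d²: 0, 1, 4, 9, 0; Σd² = 14
ρ = 1 − 6·14/(5·24) = 1 − 84/120 = 0.300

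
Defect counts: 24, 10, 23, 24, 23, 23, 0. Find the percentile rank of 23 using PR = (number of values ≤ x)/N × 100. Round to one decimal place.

71.4

N = 7.
Strictly below 23: 2. Equal to 23: 3.
PR = 5/7 × 100 = 71.4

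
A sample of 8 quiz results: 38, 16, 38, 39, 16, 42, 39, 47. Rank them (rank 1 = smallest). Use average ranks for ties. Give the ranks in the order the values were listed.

Sorted (ascending): 16, 16, 38, 38, 39, 39, 42, 47
The 2 values of 16 occupy positions 1–2 → average rank (1+2)/2 = 1.5.
The 2 values of 38 occupy positions 3–4 → average rank (3+4)/2 = 3.5.
The 2 values of 39 occupy positions 5–6 → average rank (5+6)/2 = 5.5.

3.5, 1.5, 3.5, 5.5, 1.5, 7, 5.5, 8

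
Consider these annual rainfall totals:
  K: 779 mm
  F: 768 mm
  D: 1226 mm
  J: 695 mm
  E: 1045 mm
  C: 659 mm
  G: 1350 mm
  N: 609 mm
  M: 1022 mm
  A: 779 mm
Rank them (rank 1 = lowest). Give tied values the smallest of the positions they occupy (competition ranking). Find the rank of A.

Sorted (ascending): 609, 659, 695, 768, 779, 779, 1022, 1045, 1226, 1350
The 2 values of 779 occupy positions 5–6 → each gets rank 5.
A has value 779 mm → rank 5.

5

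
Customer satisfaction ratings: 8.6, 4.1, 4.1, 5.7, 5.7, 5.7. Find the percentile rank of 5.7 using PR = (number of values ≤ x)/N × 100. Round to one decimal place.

N = 6.
Strictly below 5.7: 2. Equal to 5.7: 3.
PR = 5/6 × 100 = 83.3

83.3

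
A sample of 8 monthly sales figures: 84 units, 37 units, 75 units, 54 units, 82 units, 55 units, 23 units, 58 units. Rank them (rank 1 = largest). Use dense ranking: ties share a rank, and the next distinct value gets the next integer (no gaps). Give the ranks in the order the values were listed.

1, 7, 3, 6, 2, 5, 8, 4

Sorted (descending): 84, 82, 75, 58, 55, 54, 37, 23
No ties — each value takes its position as its rank.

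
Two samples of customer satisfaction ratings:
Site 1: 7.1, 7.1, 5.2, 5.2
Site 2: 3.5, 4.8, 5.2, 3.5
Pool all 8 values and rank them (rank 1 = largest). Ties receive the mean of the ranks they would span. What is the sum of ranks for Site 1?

11

Sorted (descending): 7.1, 7.1, 5.2, 5.2, 5.2, 4.8, 3.5, 3.5
The 2 values of 7.1 occupy positions 1–2 → average rank (1+2)/2 = 1.5.
The 3 values of 5.2 occupy positions 3–5 → average rank 4.
The 2 values of 3.5 occupy positions 7–8 → average rank (7+8)/2 = 7.5.
Site 1 values → pooled ranks: 7.1→1.5, 7.1→1.5, 5.2→4, 5.2→4
Rank sum = 1.5 + 1.5 + 4 + 4 = 11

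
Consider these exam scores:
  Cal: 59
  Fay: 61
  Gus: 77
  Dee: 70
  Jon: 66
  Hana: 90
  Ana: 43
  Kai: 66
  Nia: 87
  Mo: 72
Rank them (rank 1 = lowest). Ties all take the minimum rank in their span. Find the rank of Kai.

4

Sorted (ascending): 43, 59, 61, 66, 66, 70, 72, 77, 87, 90
The 2 values of 66 occupy positions 4–5 → each gets rank 4.
Kai has value 66 → rank 4.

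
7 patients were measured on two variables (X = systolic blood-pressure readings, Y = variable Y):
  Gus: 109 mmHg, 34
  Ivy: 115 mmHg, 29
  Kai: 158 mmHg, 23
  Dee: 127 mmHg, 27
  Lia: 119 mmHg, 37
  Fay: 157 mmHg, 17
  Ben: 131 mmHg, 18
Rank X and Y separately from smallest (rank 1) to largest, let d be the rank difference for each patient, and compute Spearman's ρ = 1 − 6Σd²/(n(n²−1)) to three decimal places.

-0.786

Ranks of variable 1: 1, 2, 7, 4, 3, 6, 5
Ranks of variable 2: 6, 5, 3, 4, 7, 1, 2
d = r₁ − r₂: -5, -3, 4, 0, -4, 5, 3
d²: 25, 9, 16, 0, 16, 25, 9; Σd² = 100
ρ = 1 − 6·100/(7·48) = 1 − 600/336 = -0.786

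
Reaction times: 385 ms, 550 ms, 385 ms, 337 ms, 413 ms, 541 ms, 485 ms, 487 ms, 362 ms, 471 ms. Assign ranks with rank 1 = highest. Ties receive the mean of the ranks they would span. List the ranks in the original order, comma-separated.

7.5, 1, 7.5, 10, 6, 2, 4, 3, 9, 5

Sorted (descending): 550, 541, 487, 485, 471, 413, 385, 385, 362, 337
The 2 values of 385 occupy positions 7–8 → average rank (7+8)/2 = 7.5.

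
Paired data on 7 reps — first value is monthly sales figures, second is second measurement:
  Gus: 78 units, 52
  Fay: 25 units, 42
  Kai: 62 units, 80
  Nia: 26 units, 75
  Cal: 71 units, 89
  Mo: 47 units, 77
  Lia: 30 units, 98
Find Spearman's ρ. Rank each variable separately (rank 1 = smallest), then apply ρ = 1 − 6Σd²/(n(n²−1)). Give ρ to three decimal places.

0.250

Ranks of variable 1: 7, 1, 5, 2, 6, 4, 3
Ranks of variable 2: 2, 1, 5, 3, 6, 4, 7
d = r₁ − r₂: 5, 0, 0, -1, 0, 0, -4
d²: 25, 0, 0, 1, 0, 0, 16; Σd² = 42
ρ = 1 − 6·42/(7·48) = 1 − 252/336 = 0.250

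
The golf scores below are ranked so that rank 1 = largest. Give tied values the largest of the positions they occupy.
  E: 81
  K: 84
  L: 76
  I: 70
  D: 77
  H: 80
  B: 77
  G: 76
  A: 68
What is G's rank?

Sorted (descending): 84, 81, 80, 77, 77, 76, 76, 70, 68
The 2 values of 77 occupy positions 4–5 → each gets rank 5.
The 2 values of 76 occupy positions 6–7 → each gets rank 7.
G has value 76 → rank 7.

7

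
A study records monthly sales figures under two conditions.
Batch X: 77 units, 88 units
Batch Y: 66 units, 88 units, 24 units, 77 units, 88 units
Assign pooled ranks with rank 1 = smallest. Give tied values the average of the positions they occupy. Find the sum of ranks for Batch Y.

Sorted (ascending): 24, 66, 77, 77, 88, 88, 88
The 2 values of 77 occupy positions 3–4 → average rank (3+4)/2 = 3.5.
The 3 values of 88 occupy positions 5–7 → average rank 6.
Batch Y values → pooled ranks: 66→2, 88→6, 24→1, 77→3.5, 88→6
Rank sum = 2 + 6 + 1 + 3.5 + 6 = 18.5

18.5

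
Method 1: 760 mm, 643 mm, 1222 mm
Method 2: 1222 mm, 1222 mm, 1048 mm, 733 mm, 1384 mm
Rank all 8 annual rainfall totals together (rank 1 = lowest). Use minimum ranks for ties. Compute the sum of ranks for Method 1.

9

Sorted (ascending): 643, 733, 760, 1048, 1222, 1222, 1222, 1384
The 3 values of 1222 occupy positions 5–7 → each gets rank 5.
Method 1 values → pooled ranks: 760→3, 643→1, 1222→5
Rank sum = 3 + 1 + 5 = 9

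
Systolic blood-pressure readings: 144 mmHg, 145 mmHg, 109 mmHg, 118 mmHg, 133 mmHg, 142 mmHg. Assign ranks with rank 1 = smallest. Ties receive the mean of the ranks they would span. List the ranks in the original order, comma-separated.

Sorted (ascending): 109, 118, 133, 142, 144, 145
No ties — each value takes its position as its rank.

5, 6, 1, 2, 3, 4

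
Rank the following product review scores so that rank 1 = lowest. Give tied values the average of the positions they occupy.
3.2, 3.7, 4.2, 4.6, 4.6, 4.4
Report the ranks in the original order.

Sorted (ascending): 3.2, 3.7, 4.2, 4.4, 4.6, 4.6
The 2 values of 4.6 occupy positions 5–6 → average rank (5+6)/2 = 5.5.

1, 2, 3, 5.5, 5.5, 4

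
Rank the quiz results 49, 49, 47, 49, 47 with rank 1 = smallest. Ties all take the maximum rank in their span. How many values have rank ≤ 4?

Sorted (ascending): 47, 47, 49, 49, 49
The 2 values of 47 occupy positions 1–2 → each gets rank 2.
The 3 values of 49 occupy positions 3–5 → each gets rank 5.
Ranks ≤ 4: {2, 2} → 2 values.

2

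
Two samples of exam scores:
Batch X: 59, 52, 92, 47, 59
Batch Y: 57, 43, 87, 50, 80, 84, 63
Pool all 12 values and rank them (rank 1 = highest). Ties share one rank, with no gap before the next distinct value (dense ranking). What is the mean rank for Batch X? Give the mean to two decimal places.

6.20

Sorted (descending): 92, 87, 84, 80, 63, 59, 59, 57, 52, 50, 47, 43
The 2 values of 59 share dense rank 6.
Remaining distinct values take the next consecutive integers.
Batch X values → pooled ranks: 59→6, 52→8, 92→1, 47→10, 59→6
Mean rank = (6 + 8 + 1 + 10 + 6) / 5 = 6.20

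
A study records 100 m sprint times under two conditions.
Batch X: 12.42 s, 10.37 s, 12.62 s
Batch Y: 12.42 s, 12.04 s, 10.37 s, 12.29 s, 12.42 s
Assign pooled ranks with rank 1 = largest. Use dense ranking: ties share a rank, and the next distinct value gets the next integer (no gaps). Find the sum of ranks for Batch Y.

16

Sorted (descending): 12.62, 12.42, 12.42, 12.42, 12.29, 12.04, 10.37, 10.37
The 3 values of 12.42 share dense rank 2.
The 2 values of 10.37 share dense rank 5.
Remaining distinct values take the next consecutive integers.
Batch Y values → pooled ranks: 12.42→2, 12.04→4, 10.37→5, 12.29→3, 12.42→2
Rank sum = 2 + 4 + 5 + 3 + 2 = 16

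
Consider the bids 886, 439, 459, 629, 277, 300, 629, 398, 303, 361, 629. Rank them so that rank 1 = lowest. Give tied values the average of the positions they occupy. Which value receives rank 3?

303

Sorted (ascending): 277, 300, 303, 361, 398, 439, 459, 629, 629, 629, 886
The 3 values of 629 occupy positions 8–10 → average rank 9.
Rank 3 → value 303.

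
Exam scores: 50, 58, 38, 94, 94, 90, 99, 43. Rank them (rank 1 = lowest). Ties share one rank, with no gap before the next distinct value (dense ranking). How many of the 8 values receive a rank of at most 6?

7

Sorted (ascending): 38, 43, 50, 58, 90, 94, 94, 99
The 2 values of 94 share dense rank 6.
Remaining distinct values take the next consecutive integers.
Ranks ≤ 6: {1, 2, 3, 4, 5, 6, 6} → 7 values.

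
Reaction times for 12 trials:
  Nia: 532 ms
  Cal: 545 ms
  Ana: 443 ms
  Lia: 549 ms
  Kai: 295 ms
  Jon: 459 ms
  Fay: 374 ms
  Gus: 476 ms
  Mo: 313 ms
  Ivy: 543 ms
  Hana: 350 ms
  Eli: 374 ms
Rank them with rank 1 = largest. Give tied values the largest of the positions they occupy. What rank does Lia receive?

Sorted (descending): 549, 545, 543, 532, 476, 459, 443, 374, 374, 350, 313, 295
The 2 values of 374 occupy positions 8–9 → each gets rank 9.
Lia has value 549 ms → rank 1.

1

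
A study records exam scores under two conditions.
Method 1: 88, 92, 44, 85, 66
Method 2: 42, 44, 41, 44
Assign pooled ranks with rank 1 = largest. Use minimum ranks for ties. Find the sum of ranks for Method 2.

27

Sorted (descending): 92, 88, 85, 66, 44, 44, 44, 42, 41
The 3 values of 44 occupy positions 5–7 → each gets rank 5.
Method 2 values → pooled ranks: 42→8, 44→5, 41→9, 44→5
Rank sum = 8 + 5 + 9 + 5 = 27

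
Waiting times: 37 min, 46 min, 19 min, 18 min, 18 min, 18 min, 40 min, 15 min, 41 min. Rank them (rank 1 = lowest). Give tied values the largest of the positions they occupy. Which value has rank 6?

37

Sorted (ascending): 15, 18, 18, 18, 19, 37, 40, 41, 46
The 3 values of 18 occupy positions 2–4 → each gets rank 4.
Rank 6 → value 37.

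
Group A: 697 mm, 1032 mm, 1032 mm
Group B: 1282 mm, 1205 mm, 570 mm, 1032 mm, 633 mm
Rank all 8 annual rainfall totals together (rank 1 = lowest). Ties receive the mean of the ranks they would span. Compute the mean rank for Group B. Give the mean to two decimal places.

Sorted (ascending): 570, 633, 697, 1032, 1032, 1032, 1205, 1282
The 3 values of 1032 occupy positions 4–6 → average rank 5.
Group B values → pooled ranks: 1282→8, 1205→7, 570→1, 1032→5, 633→2
Mean rank = (8 + 7 + 1 + 5 + 2) / 5 = 4.60

4.60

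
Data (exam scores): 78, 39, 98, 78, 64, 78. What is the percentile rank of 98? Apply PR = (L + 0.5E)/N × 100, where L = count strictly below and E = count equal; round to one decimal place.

91.7

N = 6.
Strictly below 98: 5. Equal to 98: 1.
PR = (5 + 0.5·1)/6 × 100 = 91.7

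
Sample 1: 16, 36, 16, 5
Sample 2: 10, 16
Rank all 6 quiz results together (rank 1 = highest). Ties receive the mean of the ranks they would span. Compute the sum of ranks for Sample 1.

13

Sorted (descending): 36, 16, 16, 16, 10, 5
The 3 values of 16 occupy positions 2–4 → average rank 3.
Sample 1 values → pooled ranks: 16→3, 36→1, 16→3, 5→6
Rank sum = 3 + 1 + 3 + 6 = 13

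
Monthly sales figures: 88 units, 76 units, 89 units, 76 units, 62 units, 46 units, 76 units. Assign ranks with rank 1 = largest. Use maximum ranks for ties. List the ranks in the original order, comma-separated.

2, 5, 1, 5, 6, 7, 5

Sorted (descending): 89, 88, 76, 76, 76, 62, 46
The 3 values of 76 occupy positions 3–5 → each gets rank 5.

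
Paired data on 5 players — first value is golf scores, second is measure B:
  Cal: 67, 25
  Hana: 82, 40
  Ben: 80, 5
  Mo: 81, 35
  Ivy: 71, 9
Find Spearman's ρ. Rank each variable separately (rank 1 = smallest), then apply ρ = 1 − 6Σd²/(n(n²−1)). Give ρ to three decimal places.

Ranks of variable 1: 1, 5, 3, 4, 2
Ranks of variable 2: 3, 5, 1, 4, 2
d = r₁ − r₂: -2, 0, 2, 0, 0
d²: 4, 0, 4, 0, 0; Σd² = 8
ρ = 1 − 6·8/(5·24) = 1 − 48/120 = 0.600

0.600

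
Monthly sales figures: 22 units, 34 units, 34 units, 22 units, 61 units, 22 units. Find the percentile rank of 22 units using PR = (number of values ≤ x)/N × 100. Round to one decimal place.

N = 6.
Strictly below 22: 0. Equal to 22: 3.
PR = 3/6 × 100 = 50.0

50.0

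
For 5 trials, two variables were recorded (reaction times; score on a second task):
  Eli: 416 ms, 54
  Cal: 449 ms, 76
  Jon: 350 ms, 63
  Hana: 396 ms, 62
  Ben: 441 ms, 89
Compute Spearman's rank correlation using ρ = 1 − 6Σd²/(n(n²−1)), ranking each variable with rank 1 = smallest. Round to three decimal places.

0.500

Ranks of variable 1: 3, 5, 1, 2, 4
Ranks of variable 2: 1, 4, 3, 2, 5
d = r₁ − r₂: 2, 1, -2, 0, -1
d²: 4, 1, 4, 0, 1; Σd² = 10
ρ = 1 − 6·10/(5·24) = 1 − 60/120 = 0.500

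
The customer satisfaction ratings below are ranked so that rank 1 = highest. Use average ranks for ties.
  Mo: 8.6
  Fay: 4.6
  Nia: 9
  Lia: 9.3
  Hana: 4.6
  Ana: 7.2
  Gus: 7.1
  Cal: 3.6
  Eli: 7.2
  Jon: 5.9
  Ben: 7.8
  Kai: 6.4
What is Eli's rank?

5.5

Sorted (descending): 9.3, 9, 8.6, 7.8, 7.2, 7.2, 7.1, 6.4, 5.9, 4.6, 4.6, 3.6
The 2 values of 7.2 occupy positions 5–6 → average rank (5+6)/2 = 5.5.
The 2 values of 4.6 occupy positions 10–11 → average rank (10+11)/2 = 10.5.
Eli has value 7.2 → rank 5.5.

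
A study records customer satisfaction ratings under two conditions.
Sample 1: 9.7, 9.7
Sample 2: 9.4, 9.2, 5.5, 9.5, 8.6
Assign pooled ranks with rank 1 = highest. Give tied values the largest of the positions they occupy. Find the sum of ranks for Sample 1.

Sorted (descending): 9.7, 9.7, 9.5, 9.4, 9.2, 8.6, 5.5
The 2 values of 9.7 occupy positions 1–2 → each gets rank 2.
Sample 1 values → pooled ranks: 9.7→2, 9.7→2
Rank sum = 2 + 2 = 4

4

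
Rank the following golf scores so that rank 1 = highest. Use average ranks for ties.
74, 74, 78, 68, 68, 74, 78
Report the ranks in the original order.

Sorted (descending): 78, 78, 74, 74, 74, 68, 68
The 2 values of 78 occupy positions 1–2 → average rank (1+2)/2 = 1.5.
The 3 values of 74 occupy positions 3–5 → average rank 4.
The 2 values of 68 occupy positions 6–7 → average rank (6+7)/2 = 6.5.

4, 4, 1.5, 6.5, 6.5, 4, 1.5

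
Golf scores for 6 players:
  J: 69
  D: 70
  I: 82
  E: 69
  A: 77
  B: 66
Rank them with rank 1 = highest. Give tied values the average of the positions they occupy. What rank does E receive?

4.5

Sorted (descending): 82, 77, 70, 69, 69, 66
The 2 values of 69 occupy positions 4–5 → average rank (4+5)/2 = 4.5.
E has value 69 → rank 4.5.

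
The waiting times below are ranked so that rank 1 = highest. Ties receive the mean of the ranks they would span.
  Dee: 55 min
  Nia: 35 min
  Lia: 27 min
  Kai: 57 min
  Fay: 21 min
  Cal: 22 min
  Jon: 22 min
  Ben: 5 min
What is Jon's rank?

5.5

Sorted (descending): 57, 55, 35, 27, 22, 22, 21, 5
The 2 values of 22 occupy positions 5–6 → average rank (5+6)/2 = 5.5.
Jon has value 22 min → rank 5.5.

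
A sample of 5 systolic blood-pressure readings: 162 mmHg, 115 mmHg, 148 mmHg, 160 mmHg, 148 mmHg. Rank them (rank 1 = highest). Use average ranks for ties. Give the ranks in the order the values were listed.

Sorted (descending): 162, 160, 148, 148, 115
The 2 values of 148 occupy positions 3–4 → average rank (3+4)/2 = 3.5.

1, 5, 3.5, 2, 3.5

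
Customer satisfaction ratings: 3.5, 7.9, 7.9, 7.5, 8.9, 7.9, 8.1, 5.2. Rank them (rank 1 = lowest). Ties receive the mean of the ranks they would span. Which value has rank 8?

Sorted (ascending): 3.5, 5.2, 7.5, 7.9, 7.9, 7.9, 8.1, 8.9
The 3 values of 7.9 occupy positions 4–6 → average rank 5.
Rank 8 → value 8.9.

8.9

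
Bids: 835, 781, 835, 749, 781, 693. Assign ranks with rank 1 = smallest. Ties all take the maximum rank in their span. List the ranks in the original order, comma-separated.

Sorted (ascending): 693, 749, 781, 781, 835, 835
The 2 values of 781 occupy positions 3–4 → each gets rank 4.
The 2 values of 835 occupy positions 5–6 → each gets rank 6.

6, 4, 6, 2, 4, 1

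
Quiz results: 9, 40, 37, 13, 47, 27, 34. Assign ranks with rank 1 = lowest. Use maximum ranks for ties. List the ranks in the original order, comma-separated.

1, 6, 5, 2, 7, 3, 4

Sorted (ascending): 9, 13, 27, 34, 37, 40, 47
No ties — each value takes its position as its rank.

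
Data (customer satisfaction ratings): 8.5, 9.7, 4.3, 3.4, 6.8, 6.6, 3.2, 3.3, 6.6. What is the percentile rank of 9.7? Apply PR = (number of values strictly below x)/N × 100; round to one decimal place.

N = 9.
Strictly below 9.7: 8. Equal to 9.7: 1.
PR = 8/9 × 100 = 88.9

88.9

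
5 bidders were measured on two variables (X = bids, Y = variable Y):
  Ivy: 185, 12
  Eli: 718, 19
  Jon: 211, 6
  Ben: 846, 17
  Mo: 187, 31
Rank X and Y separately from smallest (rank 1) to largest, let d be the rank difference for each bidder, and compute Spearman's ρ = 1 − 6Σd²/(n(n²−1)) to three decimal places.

Ranks of variable 1: 1, 4, 3, 5, 2
Ranks of variable 2: 2, 4, 1, 3, 5
d = r₁ − r₂: -1, 0, 2, 2, -3
d²: 1, 0, 4, 4, 9; Σd² = 18
ρ = 1 − 6·18/(5·24) = 1 − 108/120 = 0.100

0.100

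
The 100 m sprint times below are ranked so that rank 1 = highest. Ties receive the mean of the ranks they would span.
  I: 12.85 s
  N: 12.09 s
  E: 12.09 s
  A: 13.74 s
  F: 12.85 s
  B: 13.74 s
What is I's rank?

Sorted (descending): 13.74, 13.74, 12.85, 12.85, 12.09, 12.09
The 2 values of 13.74 occupy positions 1–2 → average rank (1+2)/2 = 1.5.
The 2 values of 12.85 occupy positions 3–4 → average rank (3+4)/2 = 3.5.
The 2 values of 12.09 occupy positions 5–6 → average rank (5+6)/2 = 5.5.
I has value 12.85 s → rank 3.5.

3.5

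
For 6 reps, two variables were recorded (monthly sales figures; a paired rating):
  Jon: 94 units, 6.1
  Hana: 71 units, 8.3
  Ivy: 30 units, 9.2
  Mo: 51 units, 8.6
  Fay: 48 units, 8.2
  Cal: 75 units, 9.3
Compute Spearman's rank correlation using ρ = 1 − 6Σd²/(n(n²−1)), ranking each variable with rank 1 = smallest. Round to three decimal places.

-0.257

Ranks of variable 1: 6, 4, 1, 3, 2, 5
Ranks of variable 2: 1, 3, 5, 4, 2, 6
d = r₁ − r₂: 5, 1, -4, -1, 0, -1
d²: 25, 1, 16, 1, 0, 1; Σd² = 44
ρ = 1 − 6·44/(6·35) = 1 − 264/210 = -0.257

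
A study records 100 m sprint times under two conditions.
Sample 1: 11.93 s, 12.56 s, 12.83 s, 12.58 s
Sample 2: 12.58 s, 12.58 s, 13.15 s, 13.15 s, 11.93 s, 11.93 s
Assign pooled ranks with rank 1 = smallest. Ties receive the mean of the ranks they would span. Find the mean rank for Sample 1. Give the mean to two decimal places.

5.00

Sorted (ascending): 11.93, 11.93, 11.93, 12.56, 12.58, 12.58, 12.58, 12.83, 13.15, 13.15
The 3 values of 11.93 occupy positions 1–3 → average rank 2.
The 3 values of 12.58 occupy positions 5–7 → average rank 6.
The 2 values of 13.15 occupy positions 9–10 → average rank (9+10)/2 = 9.5.
Sample 1 values → pooled ranks: 11.93→2, 12.56→4, 12.83→8, 12.58→6
Mean rank = (2 + 4 + 8 + 6) / 4 = 5.00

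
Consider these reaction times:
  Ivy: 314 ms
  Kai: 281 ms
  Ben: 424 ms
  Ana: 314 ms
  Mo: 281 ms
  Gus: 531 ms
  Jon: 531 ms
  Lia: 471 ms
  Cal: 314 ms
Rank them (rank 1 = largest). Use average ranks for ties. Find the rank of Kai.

Sorted (descending): 531, 531, 471, 424, 314, 314, 314, 281, 281
The 2 values of 531 occupy positions 1–2 → average rank (1+2)/2 = 1.5.
The 3 values of 314 occupy positions 5–7 → average rank 6.
The 2 values of 281 occupy positions 8–9 → average rank (8+9)/2 = 8.5.
Kai has value 281 ms → rank 8.5.

8.5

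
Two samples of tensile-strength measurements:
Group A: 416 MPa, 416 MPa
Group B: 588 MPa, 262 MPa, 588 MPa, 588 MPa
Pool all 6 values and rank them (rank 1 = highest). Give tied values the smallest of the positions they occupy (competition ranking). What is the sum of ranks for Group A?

Sorted (descending): 588, 588, 588, 416, 416, 262
The 3 values of 588 occupy positions 1–3 → each gets rank 1.
The 2 values of 416 occupy positions 4–5 → each gets rank 4.
Group A values → pooled ranks: 416→4, 416→4
Rank sum = 4 + 4 = 8

8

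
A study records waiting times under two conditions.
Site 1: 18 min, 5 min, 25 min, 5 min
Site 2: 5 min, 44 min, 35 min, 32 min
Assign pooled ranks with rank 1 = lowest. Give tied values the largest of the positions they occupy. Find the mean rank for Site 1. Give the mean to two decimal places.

3.75

Sorted (ascending): 5, 5, 5, 18, 25, 32, 35, 44
The 3 values of 5 occupy positions 1–3 → each gets rank 3.
Site 1 values → pooled ranks: 18→4, 5→3, 25→5, 5→3
Mean rank = (4 + 3 + 5 + 3) / 4 = 3.75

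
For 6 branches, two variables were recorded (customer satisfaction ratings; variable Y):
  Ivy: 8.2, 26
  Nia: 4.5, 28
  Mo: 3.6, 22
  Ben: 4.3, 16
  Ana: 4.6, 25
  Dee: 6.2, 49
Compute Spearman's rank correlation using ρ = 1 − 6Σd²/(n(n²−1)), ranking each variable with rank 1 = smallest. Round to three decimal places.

Ranks of variable 1: 6, 3, 1, 2, 4, 5
Ranks of variable 2: 4, 5, 2, 1, 3, 6
d = r₁ − r₂: 2, -2, -1, 1, 1, -1
d²: 4, 4, 1, 1, 1, 1; Σd² = 12
ρ = 1 − 6·12/(6·35) = 1 − 72/210 = 0.657

0.657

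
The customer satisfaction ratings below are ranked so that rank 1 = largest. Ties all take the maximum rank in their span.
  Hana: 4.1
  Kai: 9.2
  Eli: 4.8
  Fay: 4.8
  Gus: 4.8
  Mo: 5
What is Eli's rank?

5

Sorted (descending): 9.2, 5, 4.8, 4.8, 4.8, 4.1
The 3 values of 4.8 occupy positions 3–5 → each gets rank 5.
Eli has value 4.8 → rank 5.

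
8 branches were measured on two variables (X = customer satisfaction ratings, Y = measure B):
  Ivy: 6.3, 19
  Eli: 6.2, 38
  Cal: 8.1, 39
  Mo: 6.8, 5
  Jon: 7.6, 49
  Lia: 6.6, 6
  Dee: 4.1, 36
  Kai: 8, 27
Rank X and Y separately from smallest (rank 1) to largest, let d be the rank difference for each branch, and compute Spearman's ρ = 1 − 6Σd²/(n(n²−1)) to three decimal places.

0.214

Ranks of variable 1: 3, 2, 8, 5, 6, 4, 1, 7
Ranks of variable 2: 3, 6, 7, 1, 8, 2, 5, 4
d = r₁ − r₂: 0, -4, 1, 4, -2, 2, -4, 3
d²: 0, 16, 1, 16, 4, 4, 16, 9; Σd² = 66
ρ = 1 − 6·66/(8·63) = 1 − 396/504 = 0.214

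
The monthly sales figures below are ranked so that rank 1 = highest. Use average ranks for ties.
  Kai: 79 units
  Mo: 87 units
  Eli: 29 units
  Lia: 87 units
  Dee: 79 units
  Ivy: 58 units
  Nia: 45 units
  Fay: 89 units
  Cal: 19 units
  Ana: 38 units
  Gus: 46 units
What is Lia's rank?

Sorted (descending): 89, 87, 87, 79, 79, 58, 46, 45, 38, 29, 19
The 2 values of 87 occupy positions 2–3 → average rank (2+3)/2 = 2.5.
The 2 values of 79 occupy positions 4–5 → average rank (4+5)/2 = 4.5.
Lia has value 87 units → rank 2.5.

2.5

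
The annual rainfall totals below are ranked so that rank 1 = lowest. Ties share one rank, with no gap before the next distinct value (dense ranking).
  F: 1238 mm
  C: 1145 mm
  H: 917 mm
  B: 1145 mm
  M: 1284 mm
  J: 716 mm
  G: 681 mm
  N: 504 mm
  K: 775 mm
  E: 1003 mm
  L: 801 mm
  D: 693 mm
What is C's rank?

9

Sorted (ascending): 504, 681, 693, 716, 775, 801, 917, 1003, 1145, 1145, 1238, 1284
The 2 values of 1145 share dense rank 9.
Remaining distinct values take the next consecutive integers.
C has value 1145 mm → rank 9.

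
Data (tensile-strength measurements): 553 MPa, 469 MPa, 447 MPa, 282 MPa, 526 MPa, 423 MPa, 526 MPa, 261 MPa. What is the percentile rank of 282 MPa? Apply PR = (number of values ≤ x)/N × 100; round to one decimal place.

N = 8.
Strictly below 282: 1. Equal to 282: 1.
PR = 2/8 × 100 = 25.0

25.0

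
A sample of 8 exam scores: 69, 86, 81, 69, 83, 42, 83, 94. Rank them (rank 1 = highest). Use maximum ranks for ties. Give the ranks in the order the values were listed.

7, 2, 5, 7, 4, 8, 4, 1

Sorted (descending): 94, 86, 83, 83, 81, 69, 69, 42
The 2 values of 83 occupy positions 3–4 → each gets rank 4.
The 2 values of 69 occupy positions 6–7 → each gets rank 7.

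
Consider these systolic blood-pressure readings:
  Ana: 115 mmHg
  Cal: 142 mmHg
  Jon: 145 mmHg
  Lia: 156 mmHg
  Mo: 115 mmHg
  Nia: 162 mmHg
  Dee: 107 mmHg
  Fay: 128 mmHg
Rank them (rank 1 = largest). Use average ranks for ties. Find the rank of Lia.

Sorted (descending): 162, 156, 145, 142, 128, 115, 115, 107
The 2 values of 115 occupy positions 6–7 → average rank (6+7)/2 = 6.5.
Lia has value 156 mmHg → rank 2.

2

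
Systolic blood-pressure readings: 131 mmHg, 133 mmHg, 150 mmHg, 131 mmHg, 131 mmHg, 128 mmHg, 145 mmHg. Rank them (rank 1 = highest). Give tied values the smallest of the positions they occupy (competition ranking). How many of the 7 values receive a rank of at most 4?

6

Sorted (descending): 150, 145, 133, 131, 131, 131, 128
The 3 values of 131 occupy positions 4–6 → each gets rank 4.
Ranks ≤ 4: {1, 2, 3, 4, 4, 4} → 6 values.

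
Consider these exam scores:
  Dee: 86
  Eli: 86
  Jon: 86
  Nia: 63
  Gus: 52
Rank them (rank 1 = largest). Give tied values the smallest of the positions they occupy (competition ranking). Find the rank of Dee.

1

Sorted (descending): 86, 86, 86, 63, 52
The 3 values of 86 occupy positions 1–3 → each gets rank 1.
Dee has value 86 → rank 1.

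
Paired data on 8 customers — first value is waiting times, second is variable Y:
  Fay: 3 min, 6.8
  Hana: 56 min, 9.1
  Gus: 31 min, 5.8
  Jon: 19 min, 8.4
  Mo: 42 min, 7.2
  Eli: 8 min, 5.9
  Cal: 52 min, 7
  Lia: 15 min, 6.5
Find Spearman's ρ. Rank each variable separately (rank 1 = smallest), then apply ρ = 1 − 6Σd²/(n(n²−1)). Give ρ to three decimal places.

0.548

Ranks of variable 1: 1, 8, 5, 4, 6, 2, 7, 3
Ranks of variable 2: 4, 8, 1, 7, 6, 2, 5, 3
d = r₁ − r₂: -3, 0, 4, -3, 0, 0, 2, 0
d²: 9, 0, 16, 9, 0, 0, 4, 0; Σd² = 38
ρ = 1 − 6·38/(8·63) = 1 − 228/504 = 0.548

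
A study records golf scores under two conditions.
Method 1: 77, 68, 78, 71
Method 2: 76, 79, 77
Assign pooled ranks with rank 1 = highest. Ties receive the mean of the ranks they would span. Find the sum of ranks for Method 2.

Sorted (descending): 79, 78, 77, 77, 76, 71, 68
The 2 values of 77 occupy positions 3–4 → average rank (3+4)/2 = 3.5.
Method 2 values → pooled ranks: 76→5, 79→1, 77→3.5
Rank sum = 5 + 1 + 3.5 = 9.5

9.5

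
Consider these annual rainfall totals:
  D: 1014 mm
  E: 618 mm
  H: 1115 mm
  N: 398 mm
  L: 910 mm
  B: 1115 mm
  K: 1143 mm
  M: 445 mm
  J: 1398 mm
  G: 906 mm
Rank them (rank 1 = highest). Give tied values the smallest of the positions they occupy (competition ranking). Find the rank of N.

10

Sorted (descending): 1398, 1143, 1115, 1115, 1014, 910, 906, 618, 445, 398
The 2 values of 1115 occupy positions 3–4 → each gets rank 3.
N has value 398 mm → rank 10.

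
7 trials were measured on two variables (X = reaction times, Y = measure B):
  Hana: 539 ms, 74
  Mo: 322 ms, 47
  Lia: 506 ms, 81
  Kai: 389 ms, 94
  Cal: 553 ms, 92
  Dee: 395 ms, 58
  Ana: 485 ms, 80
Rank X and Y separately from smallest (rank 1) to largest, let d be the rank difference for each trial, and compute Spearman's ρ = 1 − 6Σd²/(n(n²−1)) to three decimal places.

Ranks of variable 1: 6, 1, 5, 2, 7, 3, 4
Ranks of variable 2: 3, 1, 5, 7, 6, 2, 4
d = r₁ − r₂: 3, 0, 0, -5, 1, 1, 0
d²: 9, 0, 0, 25, 1, 1, 0; Σd² = 36
ρ = 1 − 6·36/(7·48) = 1 − 216/336 = 0.357

0.357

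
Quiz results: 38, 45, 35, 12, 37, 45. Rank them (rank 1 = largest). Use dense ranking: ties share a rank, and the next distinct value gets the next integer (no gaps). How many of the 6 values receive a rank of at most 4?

Sorted (descending): 45, 45, 38, 37, 35, 12
The 2 values of 45 share dense rank 1.
Remaining distinct values take the next consecutive integers.
Ranks ≤ 4: {1, 1, 2, 3, 4} → 5 values.

5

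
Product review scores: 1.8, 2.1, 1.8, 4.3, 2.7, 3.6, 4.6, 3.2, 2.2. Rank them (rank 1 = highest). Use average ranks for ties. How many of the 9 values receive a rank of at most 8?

Sorted (descending): 4.6, 4.3, 3.6, 3.2, 2.7, 2.2, 2.1, 1.8, 1.8
The 2 values of 1.8 occupy positions 8–9 → average rank (8+9)/2 = 8.5.
Ranks ≤ 8: {1, 2, 3, 4, 5, 6, 7} → 7 values.

7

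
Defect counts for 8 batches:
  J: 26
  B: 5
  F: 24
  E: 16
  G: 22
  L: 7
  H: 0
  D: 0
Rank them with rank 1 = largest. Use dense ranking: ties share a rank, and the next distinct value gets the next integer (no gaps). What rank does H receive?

7

Sorted (descending): 26, 24, 22, 16, 7, 5, 0, 0
The 2 values of 0 share dense rank 7.
Remaining distinct values take the next consecutive integers.
H has value 0 → rank 7.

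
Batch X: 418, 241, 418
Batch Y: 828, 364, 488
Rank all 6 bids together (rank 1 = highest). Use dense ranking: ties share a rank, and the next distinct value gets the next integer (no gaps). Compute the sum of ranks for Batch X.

Sorted (descending): 828, 488, 418, 418, 364, 241
The 2 values of 418 share dense rank 3.
Remaining distinct values take the next consecutive integers.
Batch X values → pooled ranks: 418→3, 241→5, 418→3
Rank sum = 3 + 5 + 3 = 11

11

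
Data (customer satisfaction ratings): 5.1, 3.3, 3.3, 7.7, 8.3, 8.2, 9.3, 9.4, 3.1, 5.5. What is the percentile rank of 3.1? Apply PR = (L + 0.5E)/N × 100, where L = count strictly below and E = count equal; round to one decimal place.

N = 10.
Strictly below 3.1: 0. Equal to 3.1: 1.
PR = (0 + 0.5·1)/10 × 100 = 5.0

5.0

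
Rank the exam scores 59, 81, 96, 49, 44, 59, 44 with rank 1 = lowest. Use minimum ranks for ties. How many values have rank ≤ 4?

Sorted (ascending): 44, 44, 49, 59, 59, 81, 96
The 2 values of 44 occupy positions 1–2 → each gets rank 1.
The 2 values of 59 occupy positions 4–5 → each gets rank 4.
Ranks ≤ 4: {1, 1, 3, 4, 4} → 5 values.

5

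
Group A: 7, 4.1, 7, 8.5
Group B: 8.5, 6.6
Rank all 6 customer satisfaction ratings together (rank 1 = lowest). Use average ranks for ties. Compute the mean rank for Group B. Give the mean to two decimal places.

3.75

Sorted (ascending): 4.1, 6.6, 7, 7, 8.5, 8.5
The 2 values of 7 occupy positions 3–4 → average rank (3+4)/2 = 3.5.
The 2 values of 8.5 occupy positions 5–6 → average rank (5+6)/2 = 5.5.
Group B values → pooled ranks: 8.5→5.5, 6.6→2
Mean rank = (5.5 + 2) / 2 = 3.75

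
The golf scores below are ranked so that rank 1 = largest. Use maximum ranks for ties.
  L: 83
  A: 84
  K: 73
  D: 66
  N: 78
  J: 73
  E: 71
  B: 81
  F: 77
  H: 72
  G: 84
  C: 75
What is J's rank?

Sorted (descending): 84, 84, 83, 81, 78, 77, 75, 73, 73, 72, 71, 66
The 2 values of 84 occupy positions 1–2 → each gets rank 2.
The 2 values of 73 occupy positions 8–9 → each gets rank 9.
J has value 73 → rank 9.

9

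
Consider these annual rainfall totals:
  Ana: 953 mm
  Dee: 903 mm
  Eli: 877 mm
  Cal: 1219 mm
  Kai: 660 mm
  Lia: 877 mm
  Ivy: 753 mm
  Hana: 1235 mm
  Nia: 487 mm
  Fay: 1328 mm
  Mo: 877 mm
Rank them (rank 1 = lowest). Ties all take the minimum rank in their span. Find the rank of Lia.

4

Sorted (ascending): 487, 660, 753, 877, 877, 877, 903, 953, 1219, 1235, 1328
The 3 values of 877 occupy positions 4–6 → each gets rank 4.
Lia has value 877 mm → rank 4.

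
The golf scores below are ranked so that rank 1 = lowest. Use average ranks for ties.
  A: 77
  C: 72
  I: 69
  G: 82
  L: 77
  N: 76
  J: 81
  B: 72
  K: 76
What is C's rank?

Sorted (ascending): 69, 72, 72, 76, 76, 77, 77, 81, 82
The 2 values of 72 occupy positions 2–3 → average rank (2+3)/2 = 2.5.
The 2 values of 76 occupy positions 4–5 → average rank (4+5)/2 = 4.5.
The 2 values of 77 occupy positions 6–7 → average rank (6+7)/2 = 6.5.
C has value 72 → rank 2.5.

2.5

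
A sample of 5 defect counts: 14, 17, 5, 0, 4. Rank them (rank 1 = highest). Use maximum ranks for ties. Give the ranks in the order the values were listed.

Sorted (descending): 17, 14, 5, 4, 0
No ties — each value takes its position as its rank.

2, 1, 3, 5, 4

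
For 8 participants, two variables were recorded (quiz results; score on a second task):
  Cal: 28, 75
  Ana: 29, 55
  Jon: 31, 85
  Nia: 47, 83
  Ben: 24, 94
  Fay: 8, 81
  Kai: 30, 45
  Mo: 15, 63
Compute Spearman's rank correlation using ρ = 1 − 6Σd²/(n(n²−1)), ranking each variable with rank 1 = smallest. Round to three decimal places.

Ranks of variable 1: 4, 5, 7, 8, 3, 1, 6, 2
Ranks of variable 2: 4, 2, 7, 6, 8, 5, 1, 3
d = r₁ − r₂: 0, 3, 0, 2, -5, -4, 5, -1
d²: 0, 9, 0, 4, 25, 16, 25, 1; Σd² = 80
ρ = 1 − 6·80/(8·63) = 1 − 480/504 = 0.048

0.048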